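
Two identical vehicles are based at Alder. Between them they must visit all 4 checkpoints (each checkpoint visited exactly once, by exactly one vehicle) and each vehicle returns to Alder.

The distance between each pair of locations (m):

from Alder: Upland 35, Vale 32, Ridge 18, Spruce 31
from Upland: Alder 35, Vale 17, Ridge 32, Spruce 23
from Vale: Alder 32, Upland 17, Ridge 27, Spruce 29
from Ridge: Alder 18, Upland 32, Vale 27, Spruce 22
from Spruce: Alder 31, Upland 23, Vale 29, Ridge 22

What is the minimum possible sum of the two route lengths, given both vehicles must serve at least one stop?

139 m — the smallest possible combined total.

Try each way of splitting the stops between the two vehicles (each non-empty) and, for each split, find the best tour for each vehicle:
  {Upland} + {Vale, Ridge, Spruce}: 70 + 101 = 171
  {Vale} + {Upland, Ridge, Spruce}: 64 + 98 = 162
  {Upland, Vale} + {Ridge, Spruce}: 84 + 71 = 155
  {Ridge} + {Upland, Vale, Spruce}: 36 + 103 = 139
  {Upland, Ridge} + {Vale, Spruce}: 85 + 92 = 177
  {Vale, Ridge} + {Upland, Spruce}: 77 + 89 = 166
  … (7 splits in total)
Best: vehicle 1 Alder → Ridge → Alder = 36; vehicle 2 Alder → Vale → Upland → Spruce → Alder = 103; combined 139.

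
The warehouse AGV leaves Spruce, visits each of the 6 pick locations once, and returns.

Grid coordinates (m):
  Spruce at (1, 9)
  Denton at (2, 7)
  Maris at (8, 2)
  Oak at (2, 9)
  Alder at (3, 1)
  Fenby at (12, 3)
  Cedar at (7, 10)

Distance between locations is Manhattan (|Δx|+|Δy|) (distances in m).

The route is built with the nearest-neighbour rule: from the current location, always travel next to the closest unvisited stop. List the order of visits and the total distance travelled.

Spruce → [Oak:1 / Denton:3 / Cedar:7 / Alder:10 / Maris:14 / Fenby:17] → Oak (1)
Oak → [Denton:2 / Cedar:6 / Alder:9 / Maris:13 / Fenby:16] → Denton (2)
Denton → [Alder:7 / Cedar:8 / Maris:11 / Fenby:14] → Alder (7)
Alder → [Maris:6 / Fenby:11 / Cedar:13] → Maris (6)
Maris → [Fenby:5 / Cedar:9] → Fenby (5)
Fenby → [Cedar:12] → Cedar (12)
Return Cedar→Spruce: 7.
Total = 1 + 2 + 7 + 6 + 5 + 12 + 7 = 40.

40 m along Spruce → Oak → Denton → Alder → Maris → Fenby → Cedar → Spruce.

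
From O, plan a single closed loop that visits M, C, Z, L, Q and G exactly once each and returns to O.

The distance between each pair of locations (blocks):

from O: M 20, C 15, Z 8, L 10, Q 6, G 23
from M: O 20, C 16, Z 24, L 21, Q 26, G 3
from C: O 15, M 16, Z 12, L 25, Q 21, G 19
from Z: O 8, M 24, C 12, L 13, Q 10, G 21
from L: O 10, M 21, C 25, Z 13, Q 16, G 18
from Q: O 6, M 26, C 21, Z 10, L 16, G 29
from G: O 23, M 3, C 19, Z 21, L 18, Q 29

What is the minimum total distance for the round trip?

With 6 stops there are 6!/2 = 360 distinct round trips (a route and its reverse cost the same).
O - M - C - Z - L - Q - G - O: 20+16+12+13+16+29+23 = 129
O - M - C - Z - L - G - Q - O: 20+16+12+13+18+29+6 = 114
O - M - C - Z - Q - L - G - O: 20+16+12+10+16+18+23 = 115
O - M - C - Z - Q - G - L - O: 20+16+12+10+29+18+10 = 115
O - M - C - Z - G - L - Q - O: 20+16+12+21+18+16+6 = 109
O - M - C - Z - G - Q - L - O: 20+16+12+21+29+16+10 = 124
O - M - C - L - Z - Q - G - O: 20+16+25+13+10+29+23 = 136
O - M - C - L - Z - G - Q - O: 20+16+25+13+21+29+6 = 130
… (352 more)
O - L - G - M - C - Z - Q - O: 10+18+3+16+12+10+6 = 75  ← best
The minimum is 75.
One optimal route: O → L → G → M → C → Z → Q → O (or its reverse).

Minimum total distance: 75 blocks.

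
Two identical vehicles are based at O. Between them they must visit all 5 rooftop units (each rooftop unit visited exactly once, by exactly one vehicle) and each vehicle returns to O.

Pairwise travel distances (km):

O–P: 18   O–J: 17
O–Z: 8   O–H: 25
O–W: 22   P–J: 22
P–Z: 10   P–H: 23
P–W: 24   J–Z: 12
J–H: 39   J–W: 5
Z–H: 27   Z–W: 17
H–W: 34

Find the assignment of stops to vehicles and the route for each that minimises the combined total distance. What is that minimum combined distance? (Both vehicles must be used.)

110 km — the smallest possible combined total.

Check every non-empty split of the stops between the two vehicles; for each half take its own optimal tour:
  {P} + {J, Z, H, W}: 36 + 84 = 120
  {J} + {P, Z, H, W}: 34 + 97 = 131
  {P, J} + {Z, H, W}: 57 + 84 = 141
  {Z} + {P, J, H, W}: 16 + 94 = 110
  {P, Z} + {J, H, W}: 36 + 81 = 117
  {J, Z} + {P, H, W}: 37 + 94 = 131
  … (15 splits in total)
Best: vehicle 1 O → Z → O = 16; vehicle 2 O → J → W → P → H → O = 94; combined 110.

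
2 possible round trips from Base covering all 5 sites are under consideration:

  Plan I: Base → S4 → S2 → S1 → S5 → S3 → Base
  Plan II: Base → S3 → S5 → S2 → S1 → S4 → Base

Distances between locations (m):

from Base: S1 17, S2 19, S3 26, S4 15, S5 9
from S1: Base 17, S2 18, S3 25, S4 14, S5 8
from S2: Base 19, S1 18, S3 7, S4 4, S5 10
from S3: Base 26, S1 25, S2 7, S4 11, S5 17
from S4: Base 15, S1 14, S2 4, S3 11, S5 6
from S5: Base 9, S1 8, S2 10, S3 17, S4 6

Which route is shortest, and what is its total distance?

Plan I: 15 + 4 + 18 + 8 + 17 + 26 = 88
Plan II: 26 + 17 + 10 + 18 + 14 + 15 = 100

Shortest is Plan I, total 88 m.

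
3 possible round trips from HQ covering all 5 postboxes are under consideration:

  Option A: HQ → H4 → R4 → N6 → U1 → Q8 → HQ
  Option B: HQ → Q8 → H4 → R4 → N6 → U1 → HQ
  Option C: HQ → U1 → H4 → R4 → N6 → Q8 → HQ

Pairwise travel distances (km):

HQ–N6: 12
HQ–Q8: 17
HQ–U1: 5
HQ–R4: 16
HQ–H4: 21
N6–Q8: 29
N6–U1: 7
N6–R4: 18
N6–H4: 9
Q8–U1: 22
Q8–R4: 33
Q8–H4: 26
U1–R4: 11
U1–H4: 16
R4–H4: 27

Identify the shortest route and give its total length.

Option A: 21 + 27 + 18 + 7 + 22 + 17 = 112
Option B: 17 + 26 + 27 + 18 + 7 + 5 = 100
Option C: 5 + 16 + 27 + 18 + 29 + 17 = 112

Shortest is Option B, total 100 km.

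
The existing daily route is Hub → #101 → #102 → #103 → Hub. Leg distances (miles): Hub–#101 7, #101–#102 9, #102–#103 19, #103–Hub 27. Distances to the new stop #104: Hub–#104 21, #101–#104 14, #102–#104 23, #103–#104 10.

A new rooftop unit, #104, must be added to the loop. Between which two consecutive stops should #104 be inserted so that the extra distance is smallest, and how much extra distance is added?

+4 miles — insert #104 between #103 and Hub.

Insertion cost between consecutive stops i–j is d(i,#104) + d(#104,j) − d(i,j):
  between Hub and #101: 21 + 14 − 7 = 28
  between #101 and #102: 14 + 23 − 9 = 28
  between #102 and #103: 23 + 10 − 19 = 14
  between #103 and Hub: 10 + 21 − 27 = 4
Cheapest insertion is between #103 and Hub, adding 4.
New total = 62 + 4 = 66.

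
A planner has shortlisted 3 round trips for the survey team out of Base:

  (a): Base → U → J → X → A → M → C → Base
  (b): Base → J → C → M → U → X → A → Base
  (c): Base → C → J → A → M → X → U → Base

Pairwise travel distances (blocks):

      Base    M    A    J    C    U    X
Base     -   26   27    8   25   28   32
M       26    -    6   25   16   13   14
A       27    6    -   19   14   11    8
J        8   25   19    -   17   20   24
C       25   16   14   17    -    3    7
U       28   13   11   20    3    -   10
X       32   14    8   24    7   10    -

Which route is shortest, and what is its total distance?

(a): 28 + 20 + 24 + 8 + 6 + 16 + 25 = 127
(b): 8 + 17 + 16 + 13 + 10 + 8 + 27 = 99
(c): 25 + 17 + 19 + 6 + 14 + 10 + 28 = 119

Shortest is (b), total 99 blocks.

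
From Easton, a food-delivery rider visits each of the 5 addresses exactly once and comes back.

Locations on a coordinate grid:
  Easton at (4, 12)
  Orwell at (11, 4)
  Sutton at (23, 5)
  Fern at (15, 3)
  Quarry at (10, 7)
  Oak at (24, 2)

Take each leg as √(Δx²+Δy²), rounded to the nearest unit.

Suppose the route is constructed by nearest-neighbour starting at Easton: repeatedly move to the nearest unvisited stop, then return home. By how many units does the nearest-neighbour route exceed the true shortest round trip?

From Easton: Quarry=8, Orwell=11, Fern=14, Sutton=20, Oak=22 → choose Quarry (8).
From Quarry: Orwell=3, Fern=6, Sutton=13, Oak=15 → choose Orwell (3).
From Orwell: Fern=4, Sutton=12, Oak=13 → choose Fern (4).
From Fern: Sutton=8, Oak=9 → choose Sutton (8).
From Sutton: Oak=3 → choose Oak (3).
NN route Easton → Quarry → Orwell → Fern → Sutton → Oak → Easton costs 48.
Optimal: Easton → Sutton → Oak → Fern → Orwell → Quarry → Easton costs 47 (by enumerating all 60 distinct tours).
Excess = 48 − 47 = 1.

The nearest-neighbour route is 1 longer than optimal.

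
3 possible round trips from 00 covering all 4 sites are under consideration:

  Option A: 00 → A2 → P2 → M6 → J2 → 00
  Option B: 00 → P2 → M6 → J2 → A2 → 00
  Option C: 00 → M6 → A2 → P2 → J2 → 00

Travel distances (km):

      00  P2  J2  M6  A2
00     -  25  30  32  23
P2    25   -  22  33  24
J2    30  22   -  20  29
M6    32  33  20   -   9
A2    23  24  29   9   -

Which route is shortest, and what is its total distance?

Option A: 23 + 24 + 33 + 20 + 30 = 130
Option B: 25 + 33 + 20 + 29 + 23 = 130
Option C: 32 + 9 + 24 + 22 + 30 = 117

Shortest is Option C, total 117 km.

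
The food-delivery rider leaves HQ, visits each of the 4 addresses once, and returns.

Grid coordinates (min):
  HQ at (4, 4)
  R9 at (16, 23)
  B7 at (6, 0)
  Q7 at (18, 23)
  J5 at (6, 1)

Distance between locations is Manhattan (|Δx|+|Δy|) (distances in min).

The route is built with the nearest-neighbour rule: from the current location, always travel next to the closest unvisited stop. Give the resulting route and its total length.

74 min along HQ → J5 → B7 → R9 → Q7 → HQ.

At HQ the remaining stops are J5 5, B7 6, R9 31, Q7 33; go to J5.
At J5 the remaining stops are B7 1, R9 32, Q7 34; go to B7.
At B7 the remaining stops are R9 33, Q7 35; go to R9.
At R9 the remaining stops are Q7 2; go to Q7.
Return Q7→HQ: 33.
Total = 5 + 1 + 33 + 2 + 33 = 74.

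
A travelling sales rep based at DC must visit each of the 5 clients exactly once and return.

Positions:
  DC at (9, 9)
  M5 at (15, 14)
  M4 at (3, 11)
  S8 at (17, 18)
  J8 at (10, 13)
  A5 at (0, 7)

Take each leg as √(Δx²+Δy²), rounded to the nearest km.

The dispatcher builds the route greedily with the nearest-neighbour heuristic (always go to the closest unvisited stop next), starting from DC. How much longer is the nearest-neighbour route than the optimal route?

The nearest-neighbour route is 1 km longer than optimal.

From DC: J8=4, M4=6, M5=8, A5=9, S8=12 → choose J8 (4).
From J8: M5=5, M4=7, S8=9, A5=12 → choose M5 (5).
From M5: S8=4, M4=12, A5=17 → choose S8 (4).
From S8: M4=16, A5=20 → choose M4 (16).
From M4: A5=5 → choose A5 (5).
NN route DC → J8 → M5 → S8 → M4 → A5 → DC costs 43.
Optimal: DC → M5 → S8 → J8 → M4 → A5 → DC costs 42 (by enumerating all 60 distinct tours).
Excess = 43 − 42 = 1.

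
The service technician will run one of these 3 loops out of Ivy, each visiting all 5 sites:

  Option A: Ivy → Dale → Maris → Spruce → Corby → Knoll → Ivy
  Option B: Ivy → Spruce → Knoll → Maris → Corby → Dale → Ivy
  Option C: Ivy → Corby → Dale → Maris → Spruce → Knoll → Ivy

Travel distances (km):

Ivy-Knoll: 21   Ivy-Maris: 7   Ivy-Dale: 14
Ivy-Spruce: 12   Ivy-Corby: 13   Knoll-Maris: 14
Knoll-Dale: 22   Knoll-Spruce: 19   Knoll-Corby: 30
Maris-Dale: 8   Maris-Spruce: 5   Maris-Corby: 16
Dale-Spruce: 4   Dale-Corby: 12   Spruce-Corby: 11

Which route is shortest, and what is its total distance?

Option A: 14 + 8 + 5 + 11 + 30 + 21 = 89
Option B: 12 + 19 + 14 + 16 + 12 + 14 = 87
Option C: 13 + 12 + 8 + 5 + 19 + 21 = 78

Shortest is Option C, total 78 km.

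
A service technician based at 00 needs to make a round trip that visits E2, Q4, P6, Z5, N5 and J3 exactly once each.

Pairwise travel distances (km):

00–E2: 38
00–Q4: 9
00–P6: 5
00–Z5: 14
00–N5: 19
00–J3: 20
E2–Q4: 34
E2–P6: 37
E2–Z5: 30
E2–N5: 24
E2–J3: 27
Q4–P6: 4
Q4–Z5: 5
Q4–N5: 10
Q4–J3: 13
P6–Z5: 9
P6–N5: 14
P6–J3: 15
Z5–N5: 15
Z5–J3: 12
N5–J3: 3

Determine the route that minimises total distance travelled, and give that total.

With 6 stops there are 6!/2 = 360 distinct round trips (a route and its reverse cost the same).
00-E2-Q4-P6-Z5-N5-J3-00: 38+34+4+9+15+3+20 = 123
00-E2-Q4-P6-Z5-J3-N5-00: 38+34+4+9+12+3+19 = 119
00-E2-Q4-P6-N5-Z5-J3-00: 38+34+4+14+15+12+20 = 137
00-E2-Q4-P6-N5-J3-Z5-00: 38+34+4+14+3+12+14 = 119
00-E2-Q4-P6-J3-Z5-N5-00: 38+34+4+15+12+15+19 = 137
00-E2-Q4-P6-J3-N5-Z5-00: 38+34+4+15+3+15+14 = 123
00-E2-Q4-Z5-P6-N5-J3-00: 38+34+5+9+14+3+20 = 123
00-E2-Q4-Z5-P6-J3-N5-00: 38+34+5+9+15+3+19 = 123
… (352 more)
00-E2-N5-J3-Z5-Q4-P6-00: 38+24+3+12+5+4+5 = 91  ← best
The minimum is 91.
One optimal route: 00 → E2 → N5 → J3 → Z5 → Q4 → P6 → 00 (or its reverse).

Minimum total distance: 91 km.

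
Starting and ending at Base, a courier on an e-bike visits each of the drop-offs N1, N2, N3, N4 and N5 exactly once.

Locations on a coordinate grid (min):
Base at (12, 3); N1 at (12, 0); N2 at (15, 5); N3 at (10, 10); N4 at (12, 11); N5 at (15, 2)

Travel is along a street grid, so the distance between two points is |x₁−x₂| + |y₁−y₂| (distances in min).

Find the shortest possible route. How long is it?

Minimum total distance: 32 min.

There are 60 distinct closed tours to check (reversals are equivalent).
Base - N1 - N2 - N3 - N4 - N5 - Base: 3+8+10+3+12+4 = 40
Base - N1 - N2 - N3 - N5 - N4 - Base: 3+8+10+13+12+8 = 54
Base - N1 - N2 - N4 - N3 - N5 - Base: 3+8+9+3+13+4 = 40
Base - N1 - N2 - N4 - N5 - N3 - Base: 3+8+9+12+13+9 = 54
Base - N1 - N2 - N5 - N3 - N4 - Base: 3+8+3+13+3+8 = 38
Base - N1 - N2 - N5 - N4 - N3 - Base: 3+8+3+12+3+9 = 38
Base - N1 - N3 - N2 - N4 - N5 - Base: 3+12+10+9+12+4 = 50
Base - N1 - N3 - N2 - N5 - N4 - Base: 3+12+10+3+12+8 = 48
Base - N1 - N3 - N4 - N2 - N5 - Base: 3+12+3+9+3+4 = 34
Base - N1 - N3 - N4 - N5 - N2 - Base: 3+12+3+12+3+5 = 38
Base - N1 - N3 - N5 - N2 - N4 - Base: 3+12+13+3+9+8 = 48
Base - N1 - N3 - N5 - N4 - N2 - Base: 3+12+13+12+9+5 = 54
Base - N1 - N4 - N2 - N3 - N5 - Base: 3+11+9+10+13+4 = 50
Base - N1 - N4 - N2 - N5 - N3 - Base: 3+11+9+3+13+9 = 48
… (46 more)
Base - N1 - N5 - N2 - N3 - N4 - Base: 3+5+3+10+3+8 = 32  ← best
The minimum is 32.
One optimal route: Base → N1 → N5 → N2 → N3 → N4 → Base (or its reverse).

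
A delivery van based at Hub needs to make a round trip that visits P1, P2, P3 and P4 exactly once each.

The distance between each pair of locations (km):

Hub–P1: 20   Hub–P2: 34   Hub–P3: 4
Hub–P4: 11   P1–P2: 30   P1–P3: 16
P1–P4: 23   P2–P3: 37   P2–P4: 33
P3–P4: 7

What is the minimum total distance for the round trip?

There are 12 distinct closed tours to check (reversals are equivalent).
Hub→P1→P2→P3→P4→Hub: 20+30+37+7+11 = 105
Hub→P1→P2→P4→P3→Hub: 20+30+33+7+4 = 94
Hub→P1→P3→P2→P4→Hub: 20+16+37+33+11 = 117
Hub→P1→P3→P4→P2→Hub: 20+16+7+33+34 = 110
Hub→P1→P4→P2→P3→Hub: 20+23+33+37+4 = 117
Hub→P1→P4→P3→P2→Hub: 20+23+7+37+34 = 121
Hub→P2→P1→P3→P4→Hub: 34+30+16+7+11 = 98
Hub→P2→P1→P4→P3→Hub: 34+30+23+7+4 = 98
Hub→P2→P3→P1→P4→Hub: 34+37+16+23+11 = 121
Hub→P2→P4→P1→P3→Hub: 34+33+23+16+4 = 110
Hub→P3→P1→P2→P4→Hub: 4+16+30+33+11 = 94
Hub→P3→P2→P1→P4→Hub: 4+37+30+23+11 = 105
The minimum is 94.
One optimal route: Hub → P1 → P2 → P4 → P3 → Hub (or its reverse).

Shortest round trip = 94 km.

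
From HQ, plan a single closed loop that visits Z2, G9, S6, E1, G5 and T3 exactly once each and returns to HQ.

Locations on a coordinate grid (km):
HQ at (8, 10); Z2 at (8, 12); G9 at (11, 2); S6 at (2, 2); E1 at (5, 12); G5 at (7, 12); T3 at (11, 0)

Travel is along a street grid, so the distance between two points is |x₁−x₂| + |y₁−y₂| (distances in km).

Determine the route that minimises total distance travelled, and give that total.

HQ-Z2-G9-S6-E1-G5-T3-HQ: 2+13+9+13+2+16+13 = 68
HQ-Z2-G9-S6-E1-T3-G5-HQ: 2+13+9+13+18+16+3 = 74
HQ-Z2-G9-S6-G5-E1-T3-HQ: 2+13+9+15+2+18+13 = 72
HQ-Z2-G9-S6-G5-T3-E1-HQ: 2+13+9+15+16+18+5 = 78
HQ-Z2-G9-S6-T3-E1-G5-HQ: 2+13+9+11+18+2+3 = 58
HQ-Z2-G9-S6-T3-G5-E1-HQ: 2+13+9+11+16+2+5 = 58
HQ-Z2-G9-E1-S6-G5-T3-HQ: 2+13+16+13+15+16+13 = 88
HQ-Z2-G9-E1-S6-T3-G5-HQ: 2+13+16+13+11+16+3 = 74
… (352 more)
HQ-Z2-G5-E1-S6-G9-T3-HQ: 2+1+2+13+9+2+13 = 42  ← best
The minimum is 42.
One optimal route: HQ → Z2 → G5 → E1 → S6 → G9 → T3 → HQ (or its reverse).

Shortest round trip = 42 km.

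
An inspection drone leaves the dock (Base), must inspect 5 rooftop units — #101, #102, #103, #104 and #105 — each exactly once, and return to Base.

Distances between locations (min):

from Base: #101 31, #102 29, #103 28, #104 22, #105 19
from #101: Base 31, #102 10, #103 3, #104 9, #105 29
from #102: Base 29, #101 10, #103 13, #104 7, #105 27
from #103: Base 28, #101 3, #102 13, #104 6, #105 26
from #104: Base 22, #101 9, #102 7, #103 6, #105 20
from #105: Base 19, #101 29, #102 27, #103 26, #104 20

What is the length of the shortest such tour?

With 5 stops there are 5!/2 = 60 distinct round trips (a route and its reverse cost the same).
Base→#101→#102→#103→#104→#105→Base: 31+10+13+6+20+19 = 99
Base→#101→#102→#103→#105→#104→Base: 31+10+13+26+20+22 = 122
Base→#101→#102→#104→#103→#105→Base: 31+10+7+6+26+19 = 99
Base→#101→#102→#104→#105→#103→Base: 31+10+7+20+26+28 = 122
Base→#101→#102→#105→#103→#104→Base: 31+10+27+26+6+22 = 122
Base→#101→#102→#105→#104→#103→Base: 31+10+27+20+6+28 = 122
Base→#101→#103→#102→#104→#105→Base: 31+3+13+7+20+19 = 93
Base→#101→#103→#102→#105→#104→Base: 31+3+13+27+20+22 = 116
Base→#101→#103→#104→#102→#105→Base: 31+3+6+7+27+19 = 93
Base→#101→#103→#104→#105→#102→Base: 31+3+6+20+27+29 = 116
Base→#101→#103→#105→#102→#104→Base: 31+3+26+27+7+22 = 116
Base→#101→#103→#105→#104→#102→Base: 31+3+26+20+7+29 = 116
Base→#101→#104→#102→#103→#105→Base: 31+9+7+13+26+19 = 105
Base→#101→#104→#102→#105→#103→Base: 31+9+7+27+26+28 = 128
… (46 more)
Base→#102→#101→#103→#104→#105→Base: 29+10+3+6+20+19 = 87  ← best
The minimum is 87.
One optimal route: Base → #102 → #101 → #103 → #104 → #105 → Base (or its reverse).

Minimum total distance: 87 min.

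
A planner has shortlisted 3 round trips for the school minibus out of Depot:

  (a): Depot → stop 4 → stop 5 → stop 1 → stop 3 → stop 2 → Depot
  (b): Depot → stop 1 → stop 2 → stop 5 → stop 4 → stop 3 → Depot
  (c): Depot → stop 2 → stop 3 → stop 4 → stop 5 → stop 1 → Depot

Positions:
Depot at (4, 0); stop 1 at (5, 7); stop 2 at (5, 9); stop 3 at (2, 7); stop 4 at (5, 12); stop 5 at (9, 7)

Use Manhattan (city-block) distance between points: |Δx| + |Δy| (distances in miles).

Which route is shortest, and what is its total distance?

42 miles — (b) is the shortest.

(a): 13 + 9 + 4 + 3 + 5 + 10 = 44
(b): 8 + 2 + 6 + 9 + 8 + 9 = 42
(c): 10 + 5 + 8 + 9 + 4 + 8 = 44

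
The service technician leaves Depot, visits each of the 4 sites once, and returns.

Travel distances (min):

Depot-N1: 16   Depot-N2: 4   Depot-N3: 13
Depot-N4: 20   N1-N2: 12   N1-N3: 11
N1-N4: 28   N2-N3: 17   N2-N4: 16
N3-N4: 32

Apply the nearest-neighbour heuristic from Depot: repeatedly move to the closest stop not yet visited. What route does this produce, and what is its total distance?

At Depot the remaining stops are N2 4, N3 13, N1 16, N4 20; go to N2.
At N2 the remaining stops are N1 12, N4 16, N3 17; go to N1.
At N1 the remaining stops are N3 11, N4 28; go to N3.
At N3 the remaining stops are N4 32; go to N4.
Return N4→Depot: 20.
Total = 4 + 12 + 11 + 32 + 20 = 79.

79 min along Depot → N2 → N1 → N3 → N4 → Depot.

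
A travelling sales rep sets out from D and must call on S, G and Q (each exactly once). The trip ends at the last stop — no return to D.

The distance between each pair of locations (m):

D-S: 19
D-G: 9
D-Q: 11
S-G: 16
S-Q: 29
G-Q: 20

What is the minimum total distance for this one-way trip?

Minimum one-way distance = 47 m.

There are 3! = 6 possible orderings.
D → S → G → Q: 19+16+20 = 55
D → S → Q → G: 19+29+20 = 68
D → G → S → Q: 9+16+29 = 54
D → G → Q → S: 9+20+29 = 58
D → Q → S → G: 11+29+16 = 56
D → Q → G → S: 11+20+16 = 47
The minimum is 47.
One shortest path: D → Q → G → S.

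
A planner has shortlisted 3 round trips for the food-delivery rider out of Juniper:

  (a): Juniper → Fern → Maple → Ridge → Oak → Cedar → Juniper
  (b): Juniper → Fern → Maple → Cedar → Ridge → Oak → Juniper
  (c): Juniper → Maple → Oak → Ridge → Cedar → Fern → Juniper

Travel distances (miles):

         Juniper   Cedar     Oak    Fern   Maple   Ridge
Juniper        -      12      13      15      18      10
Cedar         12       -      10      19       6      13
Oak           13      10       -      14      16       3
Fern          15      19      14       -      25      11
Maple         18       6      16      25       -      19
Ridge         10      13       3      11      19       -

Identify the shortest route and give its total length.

(a): 15 + 25 + 19 + 3 + 10 + 12 = 84
(b): 15 + 25 + 6 + 13 + 3 + 13 = 75
(c): 18 + 16 + 3 + 13 + 19 + 15 = 84

75 miles — (b) is the shortest.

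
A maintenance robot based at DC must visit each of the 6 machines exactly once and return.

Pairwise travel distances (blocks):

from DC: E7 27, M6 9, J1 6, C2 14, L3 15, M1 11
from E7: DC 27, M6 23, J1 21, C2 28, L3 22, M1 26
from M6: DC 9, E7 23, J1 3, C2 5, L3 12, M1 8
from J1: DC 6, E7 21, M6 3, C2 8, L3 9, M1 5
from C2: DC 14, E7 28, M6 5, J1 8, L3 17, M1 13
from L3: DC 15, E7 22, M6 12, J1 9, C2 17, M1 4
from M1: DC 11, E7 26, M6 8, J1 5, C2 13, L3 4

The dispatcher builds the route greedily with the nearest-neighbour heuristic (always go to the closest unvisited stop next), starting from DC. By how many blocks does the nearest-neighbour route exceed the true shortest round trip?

DC: J1=6, M6=9, M1=11, C2=14, L3=15, E7=27 ⇒ J1
J1: M6=3, M1=5, C2=8, L3=9, E7=21 ⇒ M6
M6: C2=5, M1=8, L3=12, E7=23 ⇒ C2
C2: M1=13, L3=17, E7=28 ⇒ M1
M1: L3=4, E7=26 ⇒ L3
L3: E7=22 ⇒ E7
NN route DC → J1 → M6 → C2 → M1 → L3 → E7 → DC costs 80.
Optimal: DC → M6 → C2 → E7 → L3 → M1 → J1 → DC costs 79 (by enumerating all 360 distinct tours).
Excess = 80 − 79 = 1.

Excess over optimum: 1 blocks.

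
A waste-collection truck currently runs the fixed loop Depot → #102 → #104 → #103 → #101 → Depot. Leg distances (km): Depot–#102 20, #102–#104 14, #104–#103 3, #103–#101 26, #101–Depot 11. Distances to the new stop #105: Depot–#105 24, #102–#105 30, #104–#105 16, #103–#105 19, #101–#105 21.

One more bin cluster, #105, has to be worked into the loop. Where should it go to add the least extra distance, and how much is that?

Minimum extra distance: 14 km, inserting #105 between #103 and #101.

Insertion cost between consecutive stops i–j is d(i,#105) + d(#105,j) − d(i,j):
  between Depot and #102: 24 + 30 − 20 = 34
  between #102 and #104: 30 + 16 − 14 = 32
  between #104 and #103: 16 + 19 − 3 = 32
  between #103 and #101: 19 + 21 − 26 = 14
  between #101 and Depot: 21 + 24 − 11 = 34
Cheapest insertion is between #103 and #101, adding 14.
New total = 74 + 14 = 88.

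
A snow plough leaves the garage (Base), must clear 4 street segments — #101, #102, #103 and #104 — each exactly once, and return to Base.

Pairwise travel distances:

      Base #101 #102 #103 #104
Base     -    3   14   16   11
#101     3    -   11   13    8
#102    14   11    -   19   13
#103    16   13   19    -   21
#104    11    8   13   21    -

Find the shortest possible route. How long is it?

Base→#101→#102→#103→#104→Base: 3+11+19+21+11 = 65
Base→#101→#102→#104→#103→Base: 3+11+13+21+16 = 64
Base→#101→#103→#102→#104→Base: 3+13+19+13+11 = 59
Base→#101→#103→#104→#102→Base: 3+13+21+13+14 = 64
Base→#101→#104→#102→#103→Base: 3+8+13+19+16 = 59
Base→#101→#104→#103→#102→Base: 3+8+21+19+14 = 65
Base→#102→#101→#103→#104→Base: 14+11+13+21+11 = 70
Base→#102→#101→#104→#103→Base: 14+11+8+21+16 = 70
Base→#102→#103→#101→#104→Base: 14+19+13+8+11 = 65
Base→#102→#104→#101→#103→Base: 14+13+8+13+16 = 64
Base→#103→#101→#102→#104→Base: 16+13+11+13+11 = 64
Base→#103→#102→#101→#104→Base: 16+19+11+8+11 = 65
The minimum is 59.
One optimal route: Base → #101 → #103 → #102 → #104 → Base (or its reverse).

Shortest round trip = 59.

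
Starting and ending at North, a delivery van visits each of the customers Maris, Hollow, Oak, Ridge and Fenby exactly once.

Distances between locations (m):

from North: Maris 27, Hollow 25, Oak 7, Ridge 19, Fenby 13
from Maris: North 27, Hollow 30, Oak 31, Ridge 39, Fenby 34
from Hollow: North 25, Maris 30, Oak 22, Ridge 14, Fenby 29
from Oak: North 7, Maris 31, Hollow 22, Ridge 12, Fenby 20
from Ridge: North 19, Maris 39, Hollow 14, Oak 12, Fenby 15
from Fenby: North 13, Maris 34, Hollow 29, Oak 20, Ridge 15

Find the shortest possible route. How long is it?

There are 60 distinct closed tours to check (reversals are equivalent).
North→Maris→Hollow→Oak→Ridge→Fenby→North: 27+30+22+12+15+13 = 119
North→Maris→Hollow→Oak→Fenby→Ridge→North: 27+30+22+20+15+19 = 133
North→Maris→Hollow→Ridge→Oak→Fenby→North: 27+30+14+12+20+13 = 116
North→Maris→Hollow→Ridge→Fenby→Oak→North: 27+30+14+15+20+7 = 113
North→Maris→Hollow→Fenby→Oak→Ridge→North: 27+30+29+20+12+19 = 137
North→Maris→Hollow→Fenby→Ridge→Oak→North: 27+30+29+15+12+7 = 120
North→Maris→Oak→Hollow→Ridge→Fenby→North: 27+31+22+14+15+13 = 122
North→Maris→Oak→Hollow→Fenby→Ridge→North: 27+31+22+29+15+19 = 143
North→Maris→Oak→Ridge→Hollow→Fenby→North: 27+31+12+14+29+13 = 126
North→Maris→Oak→Ridge→Fenby→Hollow→North: 27+31+12+15+29+25 = 139
North→Maris→Oak→Fenby→Hollow→Ridge→North: 27+31+20+29+14+19 = 140
North→Maris→Oak→Fenby→Ridge→Hollow→North: 27+31+20+15+14+25 = 132
North→Maris→Ridge→Hollow→Oak→Fenby→North: 27+39+14+22+20+13 = 135
North→Maris→Ridge→Hollow→Fenby→Oak→North: 27+39+14+29+20+7 = 136
… (46 more)
North→Oak→Maris→Hollow→Ridge→Fenby→North: 7+31+30+14+15+13 = 110  ← best
The minimum is 110.
One optimal route: North → Oak → Maris → Hollow → Ridge → Fenby → North (or its reverse).

110 m — the shortest possible round trip.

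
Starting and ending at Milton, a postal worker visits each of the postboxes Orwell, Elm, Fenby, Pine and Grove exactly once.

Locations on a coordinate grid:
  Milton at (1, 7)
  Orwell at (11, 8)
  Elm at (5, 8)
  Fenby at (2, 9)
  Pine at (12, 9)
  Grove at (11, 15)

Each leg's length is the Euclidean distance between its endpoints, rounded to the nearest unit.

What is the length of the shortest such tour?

Milton-Orwell-Elm-Fenby-Pine-Grove-Milton: 10+6+3+10+6+13 = 48
Milton-Orwell-Elm-Fenby-Grove-Pine-Milton: 10+6+3+11+6+11 = 47
Milton-Orwell-Elm-Pine-Fenby-Grove-Milton: 10+6+7+10+11+13 = 57
Milton-Orwell-Elm-Pine-Grove-Fenby-Milton: 10+6+7+6+11+2 = 42
Milton-Orwell-Elm-Grove-Fenby-Pine-Milton: 10+6+9+11+10+11 = 57
Milton-Orwell-Elm-Grove-Pine-Fenby-Milton: 10+6+9+6+10+2 = 43
Milton-Orwell-Fenby-Elm-Pine-Grove-Milton: 10+9+3+7+6+13 = 48
Milton-Orwell-Fenby-Elm-Grove-Pine-Milton: 10+9+3+9+6+11 = 48
Milton-Orwell-Fenby-Pine-Elm-Grove-Milton: 10+9+10+7+9+13 = 58
Milton-Orwell-Fenby-Pine-Grove-Elm-Milton: 10+9+10+6+9+4 = 48
Milton-Orwell-Fenby-Grove-Elm-Pine-Milton: 10+9+11+9+7+11 = 57
Milton-Orwell-Fenby-Grove-Pine-Elm-Milton: 10+9+11+6+7+4 = 47
Milton-Orwell-Pine-Elm-Fenby-Grove-Milton: 10+1+7+3+11+13 = 45
Milton-Orwell-Pine-Elm-Grove-Fenby-Milton: 10+1+7+9+11+2 = 40
… (46 more)
Milton-Elm-Orwell-Pine-Grove-Fenby-Milton: 4+6+1+6+11+2 = 30  ← best
The minimum is 30.
One optimal route: Milton → Elm → Orwell → Pine → Grove → Fenby → Milton (or its reverse).

Shortest round trip = 30.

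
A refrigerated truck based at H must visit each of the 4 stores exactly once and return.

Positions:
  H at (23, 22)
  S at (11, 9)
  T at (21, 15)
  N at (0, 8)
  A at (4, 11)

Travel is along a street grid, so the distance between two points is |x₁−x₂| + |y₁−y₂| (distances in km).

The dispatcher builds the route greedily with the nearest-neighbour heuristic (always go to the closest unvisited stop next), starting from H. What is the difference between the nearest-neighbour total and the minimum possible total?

Excess over optimum: 4 km.

From H: T=9, S=25, A=30, N=37 → choose T (9).
From T: S=16, A=21, N=28 → choose S (16).
From S: A=9, N=12 → choose A (9).
From A: N=7 → choose N (7).
NN route H → T → S → A → N → H costs 78.
Optimal: H → S → N → A → T → H costs 74 (by enumerating all 12 distinct tours).
Excess = 78 − 74 = 4.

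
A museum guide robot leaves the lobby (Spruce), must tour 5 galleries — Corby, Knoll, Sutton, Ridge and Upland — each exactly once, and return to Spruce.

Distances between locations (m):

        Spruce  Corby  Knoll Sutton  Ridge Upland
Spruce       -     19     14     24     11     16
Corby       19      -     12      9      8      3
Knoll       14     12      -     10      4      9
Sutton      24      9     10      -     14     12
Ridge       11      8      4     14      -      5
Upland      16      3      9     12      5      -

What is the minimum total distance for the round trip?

52 m — the shortest possible round trip.

With 5 stops there are 5!/2 = 60 distinct round trips (a route and its reverse cost the same).
Spruce→Corby→Knoll→Sutton→Ridge→Upland→Spruce: 19+12+10+14+5+16 = 76
Spruce→Corby→Knoll→Sutton→Upland→Ridge→Spruce: 19+12+10+12+5+11 = 69
Spruce→Corby→Knoll→Ridge→Sutton→Upland→Spruce: 19+12+4+14+12+16 = 77
Spruce→Corby→Knoll→Ridge→Upland→Sutton→Spruce: 19+12+4+5+12+24 = 76
Spruce→Corby→Knoll→Upland→Sutton→Ridge→Spruce: 19+12+9+12+14+11 = 77
Spruce→Corby→Knoll→Upland→Ridge→Sutton→Spruce: 19+12+9+5+14+24 = 83
Spruce→Corby→Sutton→Knoll→Ridge→Upland→Spruce: 19+9+10+4+5+16 = 63
Spruce→Corby→Sutton→Knoll→Upland→Ridge→Spruce: 19+9+10+9+5+11 = 63
Spruce→Corby→Sutton→Ridge→Knoll→Upland→Spruce: 19+9+14+4+9+16 = 71
Spruce→Corby→Sutton→Ridge→Upland→Knoll→Spruce: 19+9+14+5+9+14 = 70
Spruce→Corby→Sutton→Upland→Knoll→Ridge→Spruce: 19+9+12+9+4+11 = 64
Spruce→Corby→Sutton→Upland→Ridge→Knoll→Spruce: 19+9+12+5+4+14 = 63
Spruce→Corby→Ridge→Knoll→Sutton→Upland→Spruce: 19+8+4+10+12+16 = 69
Spruce→Corby→Ridge→Knoll→Upland→Sutton→Spruce: 19+8+4+9+12+24 = 76
… (46 more)
Spruce→Knoll→Sutton→Corby→Upland→Ridge→Spruce: 14+10+9+3+5+11 = 52  ← best
The minimum is 52.
One optimal route: Spruce → Knoll → Sutton → Corby → Upland → Ridge → Spruce (or its reverse).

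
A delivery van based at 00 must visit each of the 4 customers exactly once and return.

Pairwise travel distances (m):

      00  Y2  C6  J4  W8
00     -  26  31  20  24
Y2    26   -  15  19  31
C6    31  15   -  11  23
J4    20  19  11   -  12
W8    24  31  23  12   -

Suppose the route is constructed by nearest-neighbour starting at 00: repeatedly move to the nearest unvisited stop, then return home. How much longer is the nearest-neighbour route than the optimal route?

Excess over optimum: 13 m.

00: J4=20, W8=24, Y2=26, C6=31 ⇒ J4
J4: C6=11, W8=12, Y2=19 ⇒ C6
C6: Y2=15, W8=23 ⇒ Y2
Y2: W8=31 ⇒ W8
NN route 00 → J4 → C6 → Y2 → W8 → 00 costs 101.
Optimal: 00 → Y2 → C6 → J4 → W8 → 00 costs 88 (by enumerating all 12 distinct tours).
Excess = 101 − 88 = 13.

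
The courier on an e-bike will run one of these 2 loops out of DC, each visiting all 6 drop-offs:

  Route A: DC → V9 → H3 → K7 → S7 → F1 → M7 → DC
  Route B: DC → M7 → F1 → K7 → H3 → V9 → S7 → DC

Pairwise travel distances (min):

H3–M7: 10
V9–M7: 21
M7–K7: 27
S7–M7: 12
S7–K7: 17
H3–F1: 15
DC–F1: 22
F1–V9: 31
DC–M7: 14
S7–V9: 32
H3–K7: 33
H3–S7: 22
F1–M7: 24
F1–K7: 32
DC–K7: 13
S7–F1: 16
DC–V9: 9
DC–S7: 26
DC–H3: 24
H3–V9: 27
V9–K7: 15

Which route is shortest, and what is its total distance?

Shortest is Route A, total 140 min.

Route A: 9 + 27 + 33 + 17 + 16 + 24 + 14 = 140
Route B: 14 + 24 + 32 + 33 + 27 + 32 + 26 = 188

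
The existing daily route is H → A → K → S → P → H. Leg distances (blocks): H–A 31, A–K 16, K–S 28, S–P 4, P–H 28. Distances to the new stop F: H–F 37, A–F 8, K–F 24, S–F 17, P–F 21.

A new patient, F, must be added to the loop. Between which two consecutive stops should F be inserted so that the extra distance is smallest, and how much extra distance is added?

+13 blocks — insert F between K and S.

Insertion cost between consecutive stops i–j is d(i,F) + d(F,j) − d(i,j):
  between H and A: 37 + 8 − 31 = 14
  between A and K: 8 + 24 − 16 = 16
  between K and S: 24 + 17 − 28 = 13
  between S and P: 17 + 21 − 4 = 34
  between P and H: 21 + 37 − 28 = 30
Cheapest insertion is between K and S, adding 13.
New total = 107 + 13 = 120.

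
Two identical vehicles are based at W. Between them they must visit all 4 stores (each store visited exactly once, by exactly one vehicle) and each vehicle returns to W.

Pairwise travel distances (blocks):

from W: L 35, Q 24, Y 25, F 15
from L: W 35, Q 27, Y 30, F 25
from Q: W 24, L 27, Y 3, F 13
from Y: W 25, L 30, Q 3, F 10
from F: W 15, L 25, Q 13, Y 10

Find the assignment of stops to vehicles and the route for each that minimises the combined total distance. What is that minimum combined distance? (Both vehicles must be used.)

Check every non-empty split of the stops between the two vehicles; for each half take its own optimal tour:
  {L} + {Q, Y, F}: 70 + 52 = 122
  {Q} + {L, Y, F}: 48 + 90 = 138
  {L, Q} + {Y, F}: 86 + 50 = 136
  {Y} + {L, Q, F}: 50 + 90 = 140
  {L, Y} + {Q, F}: 90 + 52 = 142
  {Q, Y} + {L, F}: 52 + 75 = 127
  … (7 splits in total)
  {L, Q, Y} + {F}: 90 + 30 = 120  ← best
Best: vehicle 1 W → L → Q → Y → W = 90; vehicle 2 W → F → W = 30; combined 120.

120 blocks — the smallest possible combined total.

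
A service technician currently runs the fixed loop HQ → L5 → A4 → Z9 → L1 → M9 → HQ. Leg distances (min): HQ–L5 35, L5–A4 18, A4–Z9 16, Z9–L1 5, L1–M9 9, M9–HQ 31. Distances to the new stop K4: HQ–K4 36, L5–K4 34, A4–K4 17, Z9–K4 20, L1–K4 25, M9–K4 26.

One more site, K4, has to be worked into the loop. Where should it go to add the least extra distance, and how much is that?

Adding 21 min by placing K4 on the A4–Z9 leg.

Insertion cost between consecutive stops i–j is d(i,K4) + d(K4,j) − d(i,j):
  between HQ and L5: 36 + 34 − 35 = 35
  between L5 and A4: 34 + 17 − 18 = 33
  between A4 and Z9: 17 + 20 − 16 = 21
  between Z9 and L1: 20 + 25 − 5 = 40
  between L1 and M9: 25 + 26 − 9 = 42
  between M9 and HQ: 26 + 36 − 31 = 31
Cheapest insertion is between A4 and Z9, adding 21.
New total = 114 + 21 = 135.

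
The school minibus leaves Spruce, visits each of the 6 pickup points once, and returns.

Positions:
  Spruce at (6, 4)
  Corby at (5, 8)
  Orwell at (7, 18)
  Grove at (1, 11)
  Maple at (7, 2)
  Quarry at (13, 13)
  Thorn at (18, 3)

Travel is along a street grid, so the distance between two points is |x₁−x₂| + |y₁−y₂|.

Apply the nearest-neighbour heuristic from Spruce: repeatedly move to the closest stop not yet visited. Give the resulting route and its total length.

At Spruce the remaining stops are Maple 3, Corby 5, Grove 12, Thorn 13, Orwell 15, Quarry 16; go to Maple.
At Maple the remaining stops are Corby 8, Thorn 12, Grove 15, Orwell 16, Quarry 17; go to Corby.
At Corby the remaining stops are Grove 7, Orwell 12, Quarry 13, Thorn 18; go to Grove.
At Grove the remaining stops are Orwell 13, Quarry 14, Thorn 25; go to Orwell.
At Orwell the remaining stops are Quarry 11, Thorn 26; go to Quarry.
At Quarry the remaining stops are Thorn 15; go to Thorn.
Return Thorn→Spruce: 13.
Total = 3 + 8 + 7 + 13 + 11 + 15 + 13 = 70.

70 along Spruce → Maple → Corby → Grove → Orwell → Quarry → Thorn → Spruce.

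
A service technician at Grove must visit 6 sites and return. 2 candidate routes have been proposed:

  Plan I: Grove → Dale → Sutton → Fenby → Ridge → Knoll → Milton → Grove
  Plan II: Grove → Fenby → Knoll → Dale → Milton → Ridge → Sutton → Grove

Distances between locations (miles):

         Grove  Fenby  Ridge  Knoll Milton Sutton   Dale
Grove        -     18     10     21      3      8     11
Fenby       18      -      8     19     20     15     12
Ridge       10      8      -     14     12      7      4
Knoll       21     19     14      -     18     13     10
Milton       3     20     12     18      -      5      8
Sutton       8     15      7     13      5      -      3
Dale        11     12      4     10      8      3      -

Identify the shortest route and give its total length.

72 miles — Plan I is the shortest.

Plan I: 11 + 3 + 15 + 8 + 14 + 18 + 3 = 72
Plan II: 18 + 19 + 10 + 8 + 12 + 7 + 8 = 82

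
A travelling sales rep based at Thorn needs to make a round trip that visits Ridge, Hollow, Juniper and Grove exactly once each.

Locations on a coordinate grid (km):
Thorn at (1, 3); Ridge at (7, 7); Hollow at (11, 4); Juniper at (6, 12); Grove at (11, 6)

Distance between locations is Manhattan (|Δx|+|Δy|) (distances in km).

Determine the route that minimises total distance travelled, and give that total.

Shortest round trip = 38 km.

With 4 stops there are 4!/2 = 12 distinct round trips (a route and its reverse cost the same).
Thorn-Ridge-Hollow-Juniper-Grove-Thorn: 10+7+13+11+13 = 54
Thorn-Ridge-Hollow-Grove-Juniper-Thorn: 10+7+2+11+14 = 44
Thorn-Ridge-Juniper-Hollow-Grove-Thorn: 10+6+13+2+13 = 44
Thorn-Ridge-Juniper-Grove-Hollow-Thorn: 10+6+11+2+11 = 40
Thorn-Ridge-Grove-Hollow-Juniper-Thorn: 10+5+2+13+14 = 44
Thorn-Ridge-Grove-Juniper-Hollow-Thorn: 10+5+11+13+11 = 50
Thorn-Hollow-Ridge-Juniper-Grove-Thorn: 11+7+6+11+13 = 48
Thorn-Hollow-Ridge-Grove-Juniper-Thorn: 11+7+5+11+14 = 48
Thorn-Hollow-Juniper-Ridge-Grove-Thorn: 11+13+6+5+13 = 48
Thorn-Hollow-Grove-Ridge-Juniper-Thorn: 11+2+5+6+14 = 38
Thorn-Juniper-Ridge-Hollow-Grove-Thorn: 14+6+7+2+13 = 42
Thorn-Juniper-Hollow-Ridge-Grove-Thorn: 14+13+7+5+13 = 52
The minimum is 38.
One optimal route: Thorn → Hollow → Grove → Ridge → Juniper → Thorn (or its reverse).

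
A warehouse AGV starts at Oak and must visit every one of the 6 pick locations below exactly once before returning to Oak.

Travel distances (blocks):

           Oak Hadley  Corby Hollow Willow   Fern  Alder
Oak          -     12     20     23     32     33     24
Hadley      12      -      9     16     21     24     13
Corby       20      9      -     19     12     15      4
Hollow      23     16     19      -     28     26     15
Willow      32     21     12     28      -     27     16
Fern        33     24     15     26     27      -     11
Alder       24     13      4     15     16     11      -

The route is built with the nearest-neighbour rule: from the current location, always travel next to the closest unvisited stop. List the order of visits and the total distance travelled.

Nearest-neighbour total = 122 blocks; route Oak → Hadley → Corby → Alder → Fern → Hollow → Willow → Oak.

From Oak: distances to unvisited — Hadley=12, Corby=20, Hollow=23, Alder=24, Willow=32, Fern=33. Nearest is Hadley (12).
From Hadley: distances to unvisited — Corby=9, Alder=13, Hollow=16, Willow=21, Fern=24. Nearest is Corby (9).
From Corby: distances to unvisited — Alder=4, Willow=12, Fern=15, Hollow=19. Nearest is Alder (4).
From Alder: distances to unvisited — Fern=11, Hollow=15, Willow=16. Nearest is Fern (11).
From Fern: distances to unvisited — Hollow=26, Willow=27. Nearest is Hollow (26).
From Hollow: distances to unvisited — Willow=28. Nearest is Willow (28).
Return Willow→Oak: 32.
Total = 12 + 9 + 4 + 11 + 26 + 28 + 32 = 122.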